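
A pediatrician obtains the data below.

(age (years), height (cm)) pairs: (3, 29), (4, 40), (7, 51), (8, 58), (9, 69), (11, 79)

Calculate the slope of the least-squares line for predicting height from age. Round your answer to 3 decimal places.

6.000

n = 6, Σx = 42, Σy = 326, Σxy = 2558, Σx² = 340
Sxx = Σx² − (Σx)²/n = 340 − 294 = 46
Sxy = Σxy − (Σx)(Σy)/n = 2558 − 2282 = 276
b = Sxy/Sxx = 276/46 = 6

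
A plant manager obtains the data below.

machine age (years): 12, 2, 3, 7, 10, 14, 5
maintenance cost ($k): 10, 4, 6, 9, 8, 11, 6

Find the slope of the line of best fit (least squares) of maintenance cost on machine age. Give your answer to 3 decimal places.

0.510

n = 7, Σx = 53, Σy = 54, Σxy = 473, Σx² = 527
Sxx = Σx² − (Σx)²/n = 527 − 401.285714 = 125.714286
Sxy = Σxy − (Σx)(Σy)/n = 473 − 408.857143 = 64.142857
b = Sxy/Sxx = 64.142857/125.714286 = 0.510227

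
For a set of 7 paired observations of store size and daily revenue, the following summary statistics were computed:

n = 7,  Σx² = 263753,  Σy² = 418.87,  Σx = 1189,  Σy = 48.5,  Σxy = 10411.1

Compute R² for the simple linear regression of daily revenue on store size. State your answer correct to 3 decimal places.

0.923

Sxx = Σx² − (Σx)²/n = 263753 − 201960.142857 = 61792.857143
Sxy = Σxy − (Σx)(Σy)/n = 10411.1 − 8238.071429 = 2173.028571
Syy = Σy² − (Σy)²/n = 418.87 − 336.035714 = 82.834286
R² = Sxy²/(Sxx·Syy) = (2173.028571)²/(61792.857143·82.834286) = 0.922534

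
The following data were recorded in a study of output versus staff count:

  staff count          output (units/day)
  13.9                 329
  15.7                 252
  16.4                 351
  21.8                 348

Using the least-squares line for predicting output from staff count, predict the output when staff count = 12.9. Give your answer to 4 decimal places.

n = 4, Σx = 67.8, Σy = 1280, Σxy = 21872.3, Σx² = 1183.9
Sxx = Σx² − (Σx)²/n = 1183.9 − 1149.21 = 34.69
Sxy = Σxy − (Σx)(Σy)/n = 21872.3 − 21696 = 176.3
b = Sxy/Sxx = 176.3/34.69 = 5.082156
a = ȳ − b·x̄ = 320 − 5.082156·16.95 = 233.857452
ŷ(12.9) = a + b·12.9 = 233.857452 + 5.082156·12.9 = 299.417267

299.4173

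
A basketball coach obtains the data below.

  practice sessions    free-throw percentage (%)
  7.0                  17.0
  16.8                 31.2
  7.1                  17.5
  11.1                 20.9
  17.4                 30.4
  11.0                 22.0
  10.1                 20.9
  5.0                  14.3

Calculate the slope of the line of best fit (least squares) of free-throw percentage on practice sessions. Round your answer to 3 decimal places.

n = 8, Σx = 85.5, Σy = 174.2, Σxy = 2052.95, Σx² = 1055.63
Sxx = Σx² − (Σx)²/n = 1055.63 − 913.78125 = 141.84875
Sxy = Σxy − (Σx)(Σy)/n = 2052.95 − 1861.7625 = 191.1875
b = Sxy/Sxx = 191.1875/141.84875 = 1.347826

1.348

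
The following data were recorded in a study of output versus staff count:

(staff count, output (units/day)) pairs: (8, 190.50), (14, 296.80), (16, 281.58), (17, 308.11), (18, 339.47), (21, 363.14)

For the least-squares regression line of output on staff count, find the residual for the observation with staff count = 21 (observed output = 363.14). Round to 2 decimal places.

n = 6, Σx = 94, Σy = 1779.6, Σxy = 29158.75, Σx² = 1570
Sxx = Σx² − (Σx)²/n = 1570 − 1472.666667 = 97.333333
Sxy = Σxy − (Σx)(Σy)/n = 29158.75 − 27880.4 = 1278.35
b = Sxy/Sxx = 1278.35/97.333333 = 13.133733
a = ȳ − b·x̄ = 296.6 − 13.133733·15.666667 = 90.838185
ŷ(21) = 90.838185 + 13.133733·21 = 366.646575
residual = y − ŷ = 363.14 − 366.646575 = -3.506575

-3.51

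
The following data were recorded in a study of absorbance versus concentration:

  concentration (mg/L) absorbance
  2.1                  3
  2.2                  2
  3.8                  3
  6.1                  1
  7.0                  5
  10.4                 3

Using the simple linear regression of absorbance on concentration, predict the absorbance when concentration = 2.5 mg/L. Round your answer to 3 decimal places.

n = 6, Σx = 31.6, Σy = 17, Σxy = 94.4, Σx² = 218.06
Sxx = Σx² − (Σx)²/n = 218.06 − 166.426667 = 51.633333
Sxy = Σxy − (Σx)(Σy)/n = 94.4 − 89.533333 = 4.866667
b = Sxy/Sxx = 4.866667/51.633333 = 0.094254
a = ȳ − b·x̄ = 2.833333 − 0.094254·5.266667 = 2.336927
ŷ(2.5) = a + b·2.5 = 2.336927 + 0.094254·2.5 = 2.572563

2.573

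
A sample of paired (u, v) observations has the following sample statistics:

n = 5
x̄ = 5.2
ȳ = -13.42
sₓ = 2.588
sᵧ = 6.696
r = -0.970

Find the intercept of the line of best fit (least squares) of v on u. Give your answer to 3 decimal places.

-0.370

b = r · sᵧ/sₓ = -0.97 · 6.696/2.588 = -2.509706
a = ȳ − b·x̄ = -13.42 − (-2.509706)·5.2 = -0.369527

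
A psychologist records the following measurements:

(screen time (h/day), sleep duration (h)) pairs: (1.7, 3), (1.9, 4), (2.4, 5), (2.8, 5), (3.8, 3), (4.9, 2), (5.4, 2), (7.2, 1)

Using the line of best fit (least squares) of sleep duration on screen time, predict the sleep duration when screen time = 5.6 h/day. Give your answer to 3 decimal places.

1.996

n = 8, Σx = 30.1, Σy = 25, Σxy = 77.9, Σx² = 139.55
Sxx = Σx² − (Σx)²/n = 139.55 − 113.25125 = 26.29875
Sxy = Σxy − (Σx)(Σy)/n = 77.9 − 94.0625 = -16.1625
b = Sxy/Sxx = -16.1625/26.29875 = -0.614573
a = ȳ − b·x̄ = 3.125 − (-0.614573)·3.7625 = 5.437331
ŷ(5.6) = a + b·5.6 = 5.437331 + (-0.614573)·5.6 = 1.995722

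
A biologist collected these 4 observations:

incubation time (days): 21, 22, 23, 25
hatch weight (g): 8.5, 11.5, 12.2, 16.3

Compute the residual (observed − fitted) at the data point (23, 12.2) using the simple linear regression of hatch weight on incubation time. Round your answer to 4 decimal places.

n = 4, Σx = 91, Σy = 48.5, Σxy = 1119.6, Σx² = 2079
Sxx = Σx² − (Σx)²/n = 2079 − 2070.25 = 8.75
Sxy = Σxy − (Σx)(Σy)/n = 1119.6 − 1103.375 = 16.225
b = Sxy/Sxx = 16.225/8.75 = 1.854286
a = ȳ − b·x̄ = 12.125 − 1.854286·22.75 = -30.06
ŷ(23) = -30.06 + 1.854286·23 = 12.588571
residual = y − ŷ = 12.2 − 12.588571 = -0.388571

-0.3886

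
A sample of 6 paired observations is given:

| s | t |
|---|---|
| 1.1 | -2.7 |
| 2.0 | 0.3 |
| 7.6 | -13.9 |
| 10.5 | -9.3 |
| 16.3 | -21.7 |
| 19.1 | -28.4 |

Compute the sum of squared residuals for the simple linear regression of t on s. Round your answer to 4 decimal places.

52.2942

n = 6, Σx = 56.6, Σy = -75.7, Σxy = -1101.81, Σx² = 803.72, Σy² = 1564.53
Sxx = Σx² − (Σx)²/n = 803.72 − 533.926667 = 269.793333
Sxy = Σxy − (Σx)(Σy)/n = -1101.81 − (-714.103333) = -387.706667
Syy = Σy² − (Σy)²/n = 1564.53 − 955.081667 = 609.448333
b = Sxy/Sxx = -387.706667/269.793333 = -1.437051
SSE = Syy − b·Sxy = 609.448333 − (-1.437051)·(-387.706667) = 52.294242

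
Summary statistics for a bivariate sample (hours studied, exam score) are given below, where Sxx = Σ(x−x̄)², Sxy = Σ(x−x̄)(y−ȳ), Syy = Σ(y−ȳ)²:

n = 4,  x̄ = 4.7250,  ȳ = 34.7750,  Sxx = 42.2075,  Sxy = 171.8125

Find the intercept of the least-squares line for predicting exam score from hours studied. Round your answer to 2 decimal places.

b = Sxy/Sxx = 171.8125/42.2075 = 4.070663
a = ȳ − b·x̄ = 34.775 − 4.070663·4.725 = 15.541118

15.54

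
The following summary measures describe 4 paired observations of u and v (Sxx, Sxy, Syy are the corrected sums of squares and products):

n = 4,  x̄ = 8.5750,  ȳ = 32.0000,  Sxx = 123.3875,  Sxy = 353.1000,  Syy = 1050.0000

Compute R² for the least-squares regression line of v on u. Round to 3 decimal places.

0.962

R² = Sxy²/(Sxx·Syy) = (353.1)²/(123.3875·1050) = 0.962354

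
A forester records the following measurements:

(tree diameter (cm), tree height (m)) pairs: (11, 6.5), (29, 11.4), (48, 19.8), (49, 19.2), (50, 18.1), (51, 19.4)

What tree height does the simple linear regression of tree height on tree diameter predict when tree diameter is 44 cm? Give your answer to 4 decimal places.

17.1801

n = 6, Σx = 238, Σy = 94.4, Σxy = 4187.7, Σx² = 10768
Sxx = Σx² − (Σx)²/n = 10768 − 9440.666667 = 1327.333333
Sxy = Σxy − (Σx)(Σy)/n = 4187.7 − 3744.533333 = 443.166667
b = Sxy/Sxx = 443.166667/1327.333333 = 0.333877
a = ȳ − b·x̄ = 15.733333 − 0.333877·39.666667 = 2.489528
ŷ(44) = a + b·44 = 2.489528 + 0.333877·44 = 17.180136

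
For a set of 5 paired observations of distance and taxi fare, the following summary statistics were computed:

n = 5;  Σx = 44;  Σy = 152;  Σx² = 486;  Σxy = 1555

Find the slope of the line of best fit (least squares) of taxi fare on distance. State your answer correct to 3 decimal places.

Sxx = Σx² − (Σx)²/n = 486 − 387.2 = 98.8
Sxy = Σxy − (Σx)(Σy)/n = 1555 − 1337.6 = 217.4
b = Sxy/Sxx = 217.4/98.8 = 2.200405

2.200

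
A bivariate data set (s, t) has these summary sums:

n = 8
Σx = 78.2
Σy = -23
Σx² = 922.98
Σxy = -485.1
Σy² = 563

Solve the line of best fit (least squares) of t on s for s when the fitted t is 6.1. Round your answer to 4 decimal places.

Sxx = Σx² − (Σx)²/n = 922.98 − 764.405 = 158.575
Sxy = Σxy − (Σx)(Σy)/n = -485.1 − (-224.825) = -260.275
b = Sxy/Sxx = -260.275/158.575 = -1.641337
a = ȳ − b·x̄ = -2.875 − (-1.641337)·9.775 = 13.169068
Set a + b·x = 6.1: x = (6.1 − 13.169068) / (-1.641337) = 4.306897

4.3069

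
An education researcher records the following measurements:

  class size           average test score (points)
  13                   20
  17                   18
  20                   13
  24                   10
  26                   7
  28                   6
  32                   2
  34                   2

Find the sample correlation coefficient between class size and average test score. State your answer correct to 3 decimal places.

n = 8, Σx = 194, Σy = 78, Σxy = 1548, Σx² = 5074, Σy² = 1086
Sxx = Σx² − (Σx)²/n = 5074 − 4704.5 = 369.5
Sxy = Σxy − (Σx)(Σy)/n = 1548 − 1891.5 = -343.5
Syy = Σy² − (Σy)²/n = 1086 − 760.5 = 325.5
r = Sxy/√(Sxx·Syy) = -343.5/√(120272.25) = -343.5/346.802898 = -0.990476

-0.990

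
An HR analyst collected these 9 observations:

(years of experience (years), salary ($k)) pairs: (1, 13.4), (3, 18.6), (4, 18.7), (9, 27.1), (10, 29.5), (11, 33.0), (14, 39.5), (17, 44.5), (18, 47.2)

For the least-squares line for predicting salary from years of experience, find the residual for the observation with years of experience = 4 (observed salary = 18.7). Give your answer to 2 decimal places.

n = 9, Σx = 87, Σy = 271.5, Σxy = 3205, Σx² = 1137
Sxx = Σx² − (Σx)²/n = 1137 − 841 = 296
Sxy = Σxy − (Σx)(Σy)/n = 3205 − 2624.5 = 580.5
b = Sxy/Sxx = 580.5/296 = 1.961149
a = ȳ − b·x̄ = 30.166667 − 1.961149·9.666667 = 11.208896
ŷ(4) = 11.208896 + 1.961149·4 = 19.053491
residual = y − ŷ = 18.7 − 19.053491 = -0.353491

-0.35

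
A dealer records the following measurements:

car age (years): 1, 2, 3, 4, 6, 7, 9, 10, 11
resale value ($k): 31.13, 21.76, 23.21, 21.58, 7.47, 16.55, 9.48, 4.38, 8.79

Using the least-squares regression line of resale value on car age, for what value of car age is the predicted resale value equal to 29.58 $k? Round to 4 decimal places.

-0.2074

n = 9, Σx = 53, Σy = 144.35, Σxy = 617.08, Σx² = 417
Sxx = Σx² − (Σx)²/n = 417 − 312.111111 = 104.888889
Sxy = Σxy − (Σx)(Σy)/n = 617.08 − 850.061111 = -232.981111
b = Sxy/Sxx = -232.981111/104.888889 = -2.221218
a = ȳ − b·x̄ = 16.038889 − (-2.221218)·5.888889 = 29.119396
Set a + b·x = 29.58: x = (29.58 − 29.119396) / (-2.221218) = -0.207365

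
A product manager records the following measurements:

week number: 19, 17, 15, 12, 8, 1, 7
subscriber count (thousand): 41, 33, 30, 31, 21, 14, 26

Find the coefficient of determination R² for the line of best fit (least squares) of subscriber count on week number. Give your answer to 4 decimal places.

n = 7, Σx = 79, Σy = 196, Σxy = 2526, Σx² = 1133, Σy² = 5944
Sxx = Σx² − (Σx)²/n = 1133 − 891.571429 = 241.428571
Sxy = Σxy − (Σx)(Σy)/n = 2526 − 2212 = 314
Syy = Σy² − (Σy)²/n = 5944 − 5488 = 456
R² = Sxy²/(Sxx·Syy) = (314)²/(241.428571·456) = 0.895583

0.8956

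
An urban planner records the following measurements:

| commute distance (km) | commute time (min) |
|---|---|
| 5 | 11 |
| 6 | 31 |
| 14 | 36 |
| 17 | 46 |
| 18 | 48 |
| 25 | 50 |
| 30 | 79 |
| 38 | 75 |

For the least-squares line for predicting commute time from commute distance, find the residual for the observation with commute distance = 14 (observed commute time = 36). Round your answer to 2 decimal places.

n = 8, Σx = 153, Σy = 376, Σxy = 8861, Σx² = 3839
Sxx = Σx² − (Σx)²/n = 3839 − 2926.125 = 912.875
Sxy = Σxy − (Σx)(Σy)/n = 8861 − 7191 = 1670
b = Sxy/Sxx = 1670/912.875 = 1.829385
a = ȳ − b·x̄ = 47 − 1.829385·19.125 = 12.013008
ŷ(14) = 12.013008 + 1.829385·14 = 37.624401
residual = y − ŷ = 36 − 37.624401 = -1.624401

-1.62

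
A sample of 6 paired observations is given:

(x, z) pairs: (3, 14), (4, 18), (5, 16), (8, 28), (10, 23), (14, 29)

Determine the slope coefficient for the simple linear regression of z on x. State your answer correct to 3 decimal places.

n = 6, Σx = 44, Σy = 128, Σxy = 1054, Σx² = 410
Sxx = Σx² − (Σx)²/n = 410 − 322.666667 = 87.333333
Sxy = Σxy − (Σx)(Σy)/n = 1054 − 938.666667 = 115.333333
b = Sxy/Sxx = 115.333333/87.333333 = 1.320611

1.321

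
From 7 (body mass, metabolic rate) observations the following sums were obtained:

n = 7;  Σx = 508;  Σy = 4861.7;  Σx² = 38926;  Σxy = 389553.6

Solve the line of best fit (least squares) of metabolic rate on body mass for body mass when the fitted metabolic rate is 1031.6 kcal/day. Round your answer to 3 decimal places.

Sxx = Σx² − (Σx)²/n = 38926 − 36866.285714 = 2059.714286
Sxy = Σxy − (Σx)(Σy)/n = 389553.6 − 352820.514286 = 36733.085714
b = Sxy/Sxx = 36733.085714/2059.714286 = 17.834069
a = ȳ − b·x̄ = 694.528571 − 17.834069·72.571429 = -599.715259
Set a + b·x = 1031.6: x = (1031.6 − (-599.715259)) / 17.834069 = 91.471851

91.472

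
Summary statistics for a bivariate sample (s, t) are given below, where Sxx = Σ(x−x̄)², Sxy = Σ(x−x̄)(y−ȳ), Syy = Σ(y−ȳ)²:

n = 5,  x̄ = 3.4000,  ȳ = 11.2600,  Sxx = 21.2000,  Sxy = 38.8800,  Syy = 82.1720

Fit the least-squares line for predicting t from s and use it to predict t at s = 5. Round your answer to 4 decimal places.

14.1943

b = Sxy/Sxx = 38.88/21.2 = 1.833962
a = ȳ − b·x̄ = 11.26 − 1.833962·3.4 = 5.024528
ŷ(5) = a + b·5 = 5.024528 + 1.833962·5 = 14.194340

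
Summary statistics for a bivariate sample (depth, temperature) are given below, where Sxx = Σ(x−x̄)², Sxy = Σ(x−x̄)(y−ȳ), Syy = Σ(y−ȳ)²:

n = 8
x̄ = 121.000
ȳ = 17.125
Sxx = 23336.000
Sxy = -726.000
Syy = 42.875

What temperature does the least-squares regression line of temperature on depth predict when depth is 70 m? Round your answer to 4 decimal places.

18.7116

b = Sxy/Sxx = -726/23336 = -0.031111
a = ȳ − b·x̄ = 17.125 − (-0.031111)·121 = 20.889398
ŷ(70) = a + b·70 = 20.889398 + (-0.031111)·70 = 18.711647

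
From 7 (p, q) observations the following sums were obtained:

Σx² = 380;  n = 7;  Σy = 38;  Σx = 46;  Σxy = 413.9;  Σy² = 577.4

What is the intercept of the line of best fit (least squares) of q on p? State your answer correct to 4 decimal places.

Sxx = Σx² − (Σx)²/n = 380 − 302.285714 = 77.714286
Sxy = Σxy − (Σx)(Σy)/n = 413.9 − 249.714286 = 164.185714
b = Sxy/Sxx = 164.185714/77.714286 = 2.112684
a = ȳ − b·x̄ = 5.428571 − 2.112684·6.571429 = -8.454779

-8.4548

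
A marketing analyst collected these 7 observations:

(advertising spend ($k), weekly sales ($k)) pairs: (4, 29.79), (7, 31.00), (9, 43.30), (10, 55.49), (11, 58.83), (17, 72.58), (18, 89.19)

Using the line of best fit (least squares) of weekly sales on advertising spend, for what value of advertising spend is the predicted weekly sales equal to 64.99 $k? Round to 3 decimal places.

n = 7, Σx = 76, Σy = 380.18, Σxy = 4767.17, Σx² = 980
Sxx = Σx² − (Σx)²/n = 980 − 825.142857 = 154.857143
Sxy = Σxy − (Σx)(Σy)/n = 4767.17 − 4127.668571 = 639.501429
b = Sxy/Sxx = 639.501429/154.857143 = 4.129622
a = ȳ − b·x̄ = 54.311429 − 4.129622·10.857143 = 9.475535
Set a + b·x = 64.99: x = (64.99 − 9.475535) / 4.129622 = 13.442990

13.443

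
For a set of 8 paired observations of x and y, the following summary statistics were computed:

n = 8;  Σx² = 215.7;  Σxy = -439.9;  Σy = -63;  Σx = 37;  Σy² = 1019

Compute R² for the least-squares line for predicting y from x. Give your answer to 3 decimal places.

0.946

Sxx = Σx² − (Σx)²/n = 215.7 − 171.125 = 44.575
Sxy = Σxy − (Σx)(Σy)/n = -439.9 − (-291.375) = -148.525
Syy = Σy² − (Σy)²/n = 1019 − 496.125 = 522.875
R² = Sxy²/(Sxx·Syy) = (-148.525)²/(44.575·522.875) = 0.946477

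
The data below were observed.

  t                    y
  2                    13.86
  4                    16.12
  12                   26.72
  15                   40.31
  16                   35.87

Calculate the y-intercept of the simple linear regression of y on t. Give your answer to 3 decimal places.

9.379

n = 5, Σx = 49, Σy = 132.88, Σxy = 1591.41, Σx² = 645
Sxx = Σx² − (Σx)²/n = 645 − 480.2 = 164.8
Sxy = Σxy − (Σx)(Σy)/n = 1591.41 − 1302.224 = 289.186
b = Sxy/Sxx = 289.186/164.8 = 1.754769
a = ȳ − b·x̄ = 26.576 − 1.754769·9.8 = 9.379260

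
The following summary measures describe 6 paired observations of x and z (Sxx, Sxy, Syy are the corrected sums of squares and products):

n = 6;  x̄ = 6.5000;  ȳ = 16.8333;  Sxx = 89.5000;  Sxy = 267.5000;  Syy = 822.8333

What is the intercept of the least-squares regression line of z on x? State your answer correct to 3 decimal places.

b = Sxy/Sxx = 267.5/89.5 = 2.988827
a = ȳ − b·x̄ = 16.8333 − 2.988827·6.5 = -2.594074

-2.594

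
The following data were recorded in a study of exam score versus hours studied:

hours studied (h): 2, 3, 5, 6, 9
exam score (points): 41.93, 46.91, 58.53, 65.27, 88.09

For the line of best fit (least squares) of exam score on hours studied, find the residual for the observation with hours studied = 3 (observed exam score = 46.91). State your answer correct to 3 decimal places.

-0.035

n = 5, Σx = 25, Σy = 300.73, Σxy = 1701.67, Σx² = 155
Sxx = Σx² − (Σx)²/n = 155 − 125 = 30
Sxy = Σxy − (Σx)(Σy)/n = 1701.67 − 1503.65 = 198.02
b = Sxy/Sxx = 198.02/30 = 6.600667
a = ȳ − b·x̄ = 60.146 − 6.600667·5 = 27.142667
ŷ(3) = 27.142667 + 6.600667·3 = 46.944667
residual = y − ŷ = 46.91 − 46.944667 = -0.034667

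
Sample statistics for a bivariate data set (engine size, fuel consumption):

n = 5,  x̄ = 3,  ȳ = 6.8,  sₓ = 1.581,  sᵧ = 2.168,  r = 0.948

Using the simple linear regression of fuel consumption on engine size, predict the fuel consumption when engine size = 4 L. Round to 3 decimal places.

b = r · sᵧ/sₓ = 0.948 · 2.168/1.581 = 1.299977
a = ȳ − b·x̄ = 6.8 − 1.299977·3 = 2.900068
ŷ(4) = a + b·4 = 2.900068 + 1.299977·4 = 8.099977

8.100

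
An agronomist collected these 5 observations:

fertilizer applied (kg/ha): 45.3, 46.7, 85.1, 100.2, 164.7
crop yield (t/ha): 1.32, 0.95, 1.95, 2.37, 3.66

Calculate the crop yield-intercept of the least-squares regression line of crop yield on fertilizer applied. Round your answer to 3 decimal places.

n = 5, Σx = 442, Σy = 10.25, Σxy = 1110.382, Σx² = 48641.12
Sxx = Σx² − (Σx)²/n = 48641.12 − 39072.8 = 9568.32
Sxy = Σxy − (Σx)(Σy)/n = 1110.382 − 906.1 = 204.282
b = Sxy/Sxx = 204.282/9568.32 = 0.021350
a = ȳ − b·x̄ = 2.05 − 0.021350·88.4 = 0.162675

0.163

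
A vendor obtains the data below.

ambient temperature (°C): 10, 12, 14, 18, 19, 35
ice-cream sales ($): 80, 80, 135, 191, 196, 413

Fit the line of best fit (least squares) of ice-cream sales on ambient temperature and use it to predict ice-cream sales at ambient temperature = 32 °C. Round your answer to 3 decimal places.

n = 6, Σx = 108, Σy = 1095, Σxy = 25267, Σx² = 2350
Sxx = Σx² − (Σx)²/n = 2350 − 1944 = 406
Sxy = Σxy − (Σx)(Σy)/n = 25267 − 19710 = 5557
b = Sxy/Sxx = 5557/406 = 13.687192
a = ȳ − b·x̄ = 182.5 − 13.687192·18 = -63.869458
ŷ(32) = a + b·32 = -63.869458 + 13.687192·32 = 374.120690

374.121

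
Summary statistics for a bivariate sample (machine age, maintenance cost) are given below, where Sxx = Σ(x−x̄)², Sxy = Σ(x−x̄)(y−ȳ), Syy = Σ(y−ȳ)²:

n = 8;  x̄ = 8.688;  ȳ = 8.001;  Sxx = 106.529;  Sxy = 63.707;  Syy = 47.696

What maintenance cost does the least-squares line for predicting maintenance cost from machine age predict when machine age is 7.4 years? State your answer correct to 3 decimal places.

7.231

b = Sxy/Sxx = 63.707/106.529 = 0.598025
a = ȳ − b·x̄ = 8.001 − 0.598025·8.688 = 2.805359
ŷ(7.4) = a + b·7.4 = 2.805359 + 0.598025·7.4 = 7.230744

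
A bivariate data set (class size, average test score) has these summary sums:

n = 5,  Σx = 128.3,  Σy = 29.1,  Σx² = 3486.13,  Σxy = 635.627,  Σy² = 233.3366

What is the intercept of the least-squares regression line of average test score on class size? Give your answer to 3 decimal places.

20.516

Sxx = Σx² − (Σx)²/n = 3486.13 − 3292.178 = 193.952
Sxy = Σxy − (Σx)(Σy)/n = 635.627 − 746.706 = -111.079
b = Sxy/Sxx = -111.079/193.952 = -0.572714
a = ȳ − b·x̄ = 5.82 − (-0.572714)·25.66 = 20.515838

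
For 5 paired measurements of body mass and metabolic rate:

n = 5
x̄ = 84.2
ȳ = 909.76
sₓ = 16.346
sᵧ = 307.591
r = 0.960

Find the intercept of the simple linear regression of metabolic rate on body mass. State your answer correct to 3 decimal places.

b = r · sᵧ/sₓ = 0.96 · 307.591/16.346 = 18.064809
a = ȳ − b·x̄ = 909.76 − 18.064809·84.2 = -611.296877

-611.297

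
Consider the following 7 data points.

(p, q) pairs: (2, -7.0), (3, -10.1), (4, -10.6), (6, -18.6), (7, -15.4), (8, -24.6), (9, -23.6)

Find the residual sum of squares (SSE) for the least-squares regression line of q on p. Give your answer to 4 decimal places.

n = 7, Σx = 39, Σy = -109.9, Σxy = -715.3, Σx² = 259, Σy² = 2008.61
Sxx = Σx² − (Σx)²/n = 259 − 217.285714 = 41.714286
Sxy = Σxy − (Σx)(Σy)/n = -715.3 − (-612.3) = -103
Syy = Σy² − (Σy)²/n = 2008.61 − 1725.43 = 283.18
b = Sxy/Sxx = -103/41.714286 = -2.469178
SSE = Syy − b·Sxy = 283.18 − (-2.469178)·(-103) = 28.854658

28.8547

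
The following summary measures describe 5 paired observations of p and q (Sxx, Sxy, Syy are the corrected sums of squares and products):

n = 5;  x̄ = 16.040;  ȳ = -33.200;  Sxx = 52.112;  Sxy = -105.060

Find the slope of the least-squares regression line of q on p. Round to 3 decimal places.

b = Sxy/Sxx = -105.06/52.112 = -2.016042

-2.016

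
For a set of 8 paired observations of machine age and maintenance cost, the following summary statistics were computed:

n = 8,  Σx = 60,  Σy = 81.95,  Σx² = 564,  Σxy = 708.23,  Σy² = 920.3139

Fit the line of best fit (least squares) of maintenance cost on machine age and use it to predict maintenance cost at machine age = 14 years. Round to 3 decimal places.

Sxx = Σx² − (Σx)²/n = 564 − 450 = 114
Sxy = Σxy − (Σx)(Σy)/n = 708.23 − 614.625 = 93.605
b = Sxy/Sxx = 93.605/114 = 0.821096
a = ȳ − b·x̄ = 10.24375 − 0.821096·7.5 = 4.085526
ŷ(14) = a + b·14 = 4.085526 + 0.821096·14 = 15.580877

15.581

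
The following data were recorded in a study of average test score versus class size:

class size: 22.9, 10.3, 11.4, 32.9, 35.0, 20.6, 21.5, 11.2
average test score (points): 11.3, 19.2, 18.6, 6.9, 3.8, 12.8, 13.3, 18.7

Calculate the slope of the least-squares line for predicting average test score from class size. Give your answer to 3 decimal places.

-0.591

n = 8, Σx = 165.8, Σy = 104.6, Σxy = 1787.65, Σx² = 4079.92
Sxx = Σx² − (Σx)²/n = 4079.92 − 3436.205 = 643.715
Sxy = Σxy − (Σx)(Σy)/n = 1787.65 − 2167.835 = -380.185
b = Sxy/Sxx = -380.185/643.715 = -0.590611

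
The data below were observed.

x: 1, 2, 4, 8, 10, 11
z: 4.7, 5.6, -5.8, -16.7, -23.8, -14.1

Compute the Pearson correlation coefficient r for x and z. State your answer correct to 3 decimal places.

n = 6, Σx = 36, Σy = -50.1, Σxy = -534, Σx² = 306, Σy² = 1131.23
Sxx = Σx² − (Σx)²/n = 306 − 216 = 90
Sxy = Σxy − (Σx)(Σy)/n = -534 − (-300.6) = -233.4
Syy = Σy² − (Σy)²/n = 1131.23 − 418.335 = 712.895
r = Sxy/√(Sxx·Syy) = -233.4/√(64160.55) = -233.4/253.299329 = -0.921439

-0.921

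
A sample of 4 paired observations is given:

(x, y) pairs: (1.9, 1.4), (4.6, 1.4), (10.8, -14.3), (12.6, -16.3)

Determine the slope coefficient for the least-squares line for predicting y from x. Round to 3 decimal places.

-1.864

n = 4, Σx = 29.9, Σy = -27.8, Σxy = -350.72, Σx² = 300.17
Sxx = Σx² − (Σx)²/n = 300.17 − 223.5025 = 76.6675
Sxy = Σxy − (Σx)(Σy)/n = -350.72 − (-207.805) = -142.915
b = Sxy/Sxx = -142.915/76.6675 = -1.864088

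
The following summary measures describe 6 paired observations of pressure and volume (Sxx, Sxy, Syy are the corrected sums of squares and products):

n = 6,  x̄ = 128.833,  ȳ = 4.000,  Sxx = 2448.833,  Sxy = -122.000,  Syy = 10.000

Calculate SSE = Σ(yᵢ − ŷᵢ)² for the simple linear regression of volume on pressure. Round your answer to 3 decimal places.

3.922

b = Sxy/Sxx = -122/2448.833 = -0.049820
SSE = Syy − b·Sxy = 10 − (-0.049820)·(-122) = 3.922003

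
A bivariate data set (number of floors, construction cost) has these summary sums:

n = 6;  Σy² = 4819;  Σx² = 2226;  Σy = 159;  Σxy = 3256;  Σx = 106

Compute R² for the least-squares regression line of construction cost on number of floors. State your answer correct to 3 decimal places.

Sxx = Σx² − (Σx)²/n = 2226 − 1872.666667 = 353.333333
Sxy = Σxy − (Σx)(Σy)/n = 3256 − 2809 = 447
Syy = Σy² − (Σy)²/n = 4819 − 4213.5 = 605.5
R² = Sxy²/(Sxx·Syy) = (447)²/(353.333333·605.5) = 0.933934

0.934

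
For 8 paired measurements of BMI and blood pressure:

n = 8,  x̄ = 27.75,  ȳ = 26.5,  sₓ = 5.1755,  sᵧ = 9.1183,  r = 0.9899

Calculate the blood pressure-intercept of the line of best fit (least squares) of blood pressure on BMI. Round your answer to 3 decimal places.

-21.897

b = r · sᵧ/sₓ = 0.9899 · 9.1183/5.1755 = 1.744026
a = ȳ − b·x̄ = 26.5 − 1.744026·27.75 = -21.896714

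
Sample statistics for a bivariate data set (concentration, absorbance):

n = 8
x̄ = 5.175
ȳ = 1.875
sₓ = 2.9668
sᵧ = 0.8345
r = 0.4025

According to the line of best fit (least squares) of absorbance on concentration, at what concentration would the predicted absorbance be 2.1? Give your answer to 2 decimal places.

7.16

b = r · sᵧ/sₓ = 0.4025 · 0.8345/2.9668 = 0.113215
a = ȳ − b·x̄ = 1.875 − 0.113215·5.175 = 1.289112
Set a + b·x = 2.1: x = (2.1 − 1.289112) / 0.113215 = 7.162369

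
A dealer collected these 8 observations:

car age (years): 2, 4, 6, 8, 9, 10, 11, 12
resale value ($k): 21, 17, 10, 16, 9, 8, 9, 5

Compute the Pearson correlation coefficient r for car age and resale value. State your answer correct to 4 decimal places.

-0.8849

n = 8, Σx = 62, Σy = 95, Σxy = 618, Σx² = 566, Σy² = 1337
Sxx = Σx² − (Σx)²/n = 566 − 480.5 = 85.5
Sxy = Σxy − (Σx)(Σy)/n = 618 − 736.25 = -118.25
Syy = Σy² − (Σy)²/n = 1337 − 1128.125 = 208.875
r = Sxy/√(Sxx·Syy) = -118.25/√(17858.8125) = -118.25/133.636868 = -0.884861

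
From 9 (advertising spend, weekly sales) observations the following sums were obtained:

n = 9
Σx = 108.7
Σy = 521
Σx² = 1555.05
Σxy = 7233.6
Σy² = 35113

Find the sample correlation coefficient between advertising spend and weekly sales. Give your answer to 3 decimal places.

Sxx = Σx² − (Σx)²/n = 1555.05 − 1312.854444 = 242.195556
Sxy = Σxy − (Σx)(Σy)/n = 7233.6 − 6292.522222 = 941.077778
Syy = Σy² − (Σy)²/n = 35113 − 30160.111111 = 4952.888889
r = Sxy/√(Sxx·Syy) = 941.077778/√(1199567.676049) = 941.077778/1095.247769 = 0.859237

0.859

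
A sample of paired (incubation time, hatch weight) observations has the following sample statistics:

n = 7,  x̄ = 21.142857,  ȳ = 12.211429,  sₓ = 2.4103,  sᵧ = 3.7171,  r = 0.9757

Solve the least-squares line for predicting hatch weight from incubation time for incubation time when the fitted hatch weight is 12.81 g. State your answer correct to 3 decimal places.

b = r · sᵧ/sₓ = 0.9757 · 3.7171/2.4103 = 1.504698
a = ȳ − b·x̄ = 12.211429 − 1.504698·21.142857 = -19.602193
Set a + b·x = 12.81: x = (12.81 − (-19.602193)) / 1.504698 = 21.540658

21.541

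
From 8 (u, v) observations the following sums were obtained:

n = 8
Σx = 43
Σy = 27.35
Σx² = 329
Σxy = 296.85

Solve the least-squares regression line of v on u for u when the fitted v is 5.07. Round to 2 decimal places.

6.45

Sxx = Σx² − (Σx)²/n = 329 − 231.125 = 97.875
Sxy = Σxy − (Σx)(Σy)/n = 296.85 − 147.00625 = 149.84375
b = Sxy/Sxx = 149.84375/97.875 = 1.530971
a = ȳ − b·x̄ = 3.41875 − 1.530971·5.375 = -4.810217
Set a + b·x = 5.07: x = (5.07 − (-4.810217)) / 1.530971 = 6.453564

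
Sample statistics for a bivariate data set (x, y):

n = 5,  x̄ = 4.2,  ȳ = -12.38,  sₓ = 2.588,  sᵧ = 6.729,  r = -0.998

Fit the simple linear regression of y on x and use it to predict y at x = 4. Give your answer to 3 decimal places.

-11.861

b = r · sᵧ/sₓ = -0.998 · 6.729/2.588 = -2.594877
a = ȳ − b·x̄ = -12.38 − (-2.594877)·4.2 = -1.481516
ŷ(4) = a + b·4 = -1.481516 + (-2.594877)·4 = -11.861025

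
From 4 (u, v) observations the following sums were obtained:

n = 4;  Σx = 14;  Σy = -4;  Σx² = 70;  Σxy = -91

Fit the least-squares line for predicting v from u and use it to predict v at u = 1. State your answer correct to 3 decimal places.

8.167

Sxx = Σx² − (Σx)²/n = 70 − 49 = 21
Sxy = Σxy − (Σx)(Σy)/n = -91 − (-14) = -77
b = Sxy/Sxx = -77/21 = -3.666667
a = ȳ − b·x̄ = -1 − (-3.666667)·3.5 = 11.833333
ŷ(1) = a + b·1 = 11.833333 + (-3.666667)·1 = 8.166667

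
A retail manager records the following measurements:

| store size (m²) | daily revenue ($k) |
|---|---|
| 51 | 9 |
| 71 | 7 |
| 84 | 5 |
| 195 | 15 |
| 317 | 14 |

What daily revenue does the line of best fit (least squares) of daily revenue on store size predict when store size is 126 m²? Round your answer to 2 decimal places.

9.45

n = 5, Σx = 718, Σy = 50, Σxy = 8739, Σx² = 153212
Sxx = Σx² − (Σx)²/n = 153212 − 103104.8 = 50107.2
Sxy = Σxy − (Σx)(Σy)/n = 8739 − 7180 = 1559
b = Sxy/Sxx = 1559/50107.2 = 0.031113
a = ȳ − b·x̄ = 10 − 0.031113·143.6 = 5.532131
ŷ(126) = a + b·126 = 5.532131 + 0.031113·126 = 9.452406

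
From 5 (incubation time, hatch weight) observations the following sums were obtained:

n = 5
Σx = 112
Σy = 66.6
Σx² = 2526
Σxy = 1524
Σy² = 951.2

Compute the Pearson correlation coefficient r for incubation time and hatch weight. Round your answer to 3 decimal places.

Sxx = Σx² − (Σx)²/n = 2526 − 2508.8 = 17.2
Sxy = Σxy − (Σx)(Σy)/n = 1524 − 1491.84 = 32.16
Syy = Σy² − (Σy)²/n = 951.2 − 887.112 = 64.088
r = Sxy/√(Sxx·Syy) = 32.16/√(1102.3136) = 32.16/33.201108 = 0.968642

0.969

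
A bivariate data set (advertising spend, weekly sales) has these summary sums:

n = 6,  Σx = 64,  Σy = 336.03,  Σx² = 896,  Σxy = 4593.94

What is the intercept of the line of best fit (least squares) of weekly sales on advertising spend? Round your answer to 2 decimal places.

5.52

Sxx = Σx² − (Σx)²/n = 896 − 682.666667 = 213.333333
Sxy = Σxy − (Σx)(Σy)/n = 4593.94 − 3584.32 = 1009.62
b = Sxy/Sxx = 1009.62/213.333333 = 4.732594
a = ȳ − b·x̄ = 56.005 − 4.732594·10.666667 = 5.524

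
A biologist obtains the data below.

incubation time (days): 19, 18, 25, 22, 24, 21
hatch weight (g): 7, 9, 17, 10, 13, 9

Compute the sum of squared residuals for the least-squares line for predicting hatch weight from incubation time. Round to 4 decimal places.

n = 6, Σx = 129, Σy = 65, Σxy = 1441, Σx² = 2811, Σy² = 769
Sxx = Σx² − (Σx)²/n = 2811 − 2773.5 = 37.5
Sxy = Σxy − (Σx)(Σy)/n = 1441 − 1397.5 = 43.5
Syy = Σy² − (Σy)²/n = 769 − 704.166667 = 64.833333
b = Sxy/Sxx = 43.5/37.5 = 1.16
SSE = Syy − b·Sxy = 64.833333 − 1.16·43.5 = 14.373333

14.3733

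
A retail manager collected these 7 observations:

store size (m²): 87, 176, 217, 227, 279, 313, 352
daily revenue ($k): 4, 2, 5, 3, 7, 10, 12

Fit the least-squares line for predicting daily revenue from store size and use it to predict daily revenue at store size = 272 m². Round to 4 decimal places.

n = 7, Σx = 1651, Σy = 43, Σxy = 11773, Σx² = 436877
Sxx = Σx² − (Σx)²/n = 436877 − 389400.142857 = 47476.857143
Sxy = Σxy − (Σx)(Σy)/n = 11773 − 10141.857143 = 1631.142857
b = Sxy/Sxx = 1631.142857/47476.857143 = 0.034357
a = ȳ − b·x̄ = 6.142857 − 0.034357·235.857143 = -1.960390
ŷ(272) = a + b·272 = -1.960390 + 0.034357·272 = 7.384602

7.3846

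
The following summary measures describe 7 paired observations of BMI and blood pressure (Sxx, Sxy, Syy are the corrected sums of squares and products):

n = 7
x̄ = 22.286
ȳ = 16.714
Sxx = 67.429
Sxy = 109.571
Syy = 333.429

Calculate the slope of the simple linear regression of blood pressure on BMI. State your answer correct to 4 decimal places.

b = Sxy/Sxx = 109.571/67.429 = 1.624983

1.6250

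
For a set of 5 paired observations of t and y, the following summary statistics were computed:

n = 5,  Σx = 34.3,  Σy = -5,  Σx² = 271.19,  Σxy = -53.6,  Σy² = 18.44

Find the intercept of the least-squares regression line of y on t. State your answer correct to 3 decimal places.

2.689

Sxx = Σx² − (Σx)²/n = 271.19 − 235.298 = 35.892
Sxy = Σxy − (Σx)(Σy)/n = -53.6 − (-34.3) = -19.3
b = Sxy/Sxx = -19.3/35.892 = -0.537724
a = ȳ − b·x̄ = -1 − (-0.537724)·6.86 = 2.688789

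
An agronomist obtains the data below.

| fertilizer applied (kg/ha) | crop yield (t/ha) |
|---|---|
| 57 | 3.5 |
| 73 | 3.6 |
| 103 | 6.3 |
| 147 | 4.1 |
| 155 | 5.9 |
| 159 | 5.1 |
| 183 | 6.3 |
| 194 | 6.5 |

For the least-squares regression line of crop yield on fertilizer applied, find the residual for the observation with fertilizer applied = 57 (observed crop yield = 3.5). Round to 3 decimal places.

n = 8, Σx = 1071, Σy = 41.3, Σxy = 5853.2, Σx² = 161227
Sxx = Σx² − (Σx)²/n = 161227 − 143380.125 = 17846.875
Sxy = Σxy − (Σx)(Σy)/n = 5853.2 − 5529.0375 = 324.1625
b = Sxy/Sxx = 324.1625/17846.875 = 0.018164
a = ȳ − b·x̄ = 5.1625 − 0.018164·133.875 = 2.730856
ŷ(57) = 2.730856 + 0.018164·57 = 3.766178
residual = y − ŷ = 3.5 − 3.766178 = -0.266178

-0.266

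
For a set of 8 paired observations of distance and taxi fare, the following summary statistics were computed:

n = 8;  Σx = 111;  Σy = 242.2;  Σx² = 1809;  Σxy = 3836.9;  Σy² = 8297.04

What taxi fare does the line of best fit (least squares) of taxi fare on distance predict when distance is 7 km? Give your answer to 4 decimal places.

18.0943

Sxx = Σx² − (Σx)²/n = 1809 − 1540.125 = 268.875
Sxy = Σxy − (Σx)(Σy)/n = 3836.9 − 3360.525 = 476.375
b = Sxy/Sxx = 476.375/268.875 = 1.771734
a = ȳ − b·x̄ = 30.275 − 1.771734·13.875 = 5.692190
ŷ(7) = a + b·7 = 5.692190 + 1.771734·7 = 18.094328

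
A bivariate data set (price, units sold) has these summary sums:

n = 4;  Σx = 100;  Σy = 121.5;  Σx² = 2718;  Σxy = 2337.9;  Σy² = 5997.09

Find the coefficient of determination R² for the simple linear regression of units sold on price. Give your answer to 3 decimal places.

Sxx = Σx² − (Σx)²/n = 2718 − 2500 = 218
Sxy = Σxy − (Σx)(Σy)/n = 2337.9 − 3037.5 = -699.6
Syy = Σy² − (Σy)²/n = 5997.09 − 3690.5625 = 2306.5275
R² = Sxy²/(Sxx·Syy) = (-699.6)²/(218·2306.5275) = 0.973385

0.973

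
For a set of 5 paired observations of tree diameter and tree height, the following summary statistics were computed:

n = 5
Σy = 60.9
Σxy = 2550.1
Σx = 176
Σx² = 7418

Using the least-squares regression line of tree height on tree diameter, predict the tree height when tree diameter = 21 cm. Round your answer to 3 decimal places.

Sxx = Σx² − (Σx)²/n = 7418 − 6195.2 = 1222.8
Sxy = Σxy − (Σx)(Σy)/n = 2550.1 − 2143.68 = 406.42
b = Sxy/Sxx = 406.42/1222.8 = 0.332368
a = ȳ − b·x̄ = 12.18 − 0.332368·35.2 = 0.480635
ŷ(21) = a + b·21 = 0.480635 + 0.332368·21 = 7.460370

7.460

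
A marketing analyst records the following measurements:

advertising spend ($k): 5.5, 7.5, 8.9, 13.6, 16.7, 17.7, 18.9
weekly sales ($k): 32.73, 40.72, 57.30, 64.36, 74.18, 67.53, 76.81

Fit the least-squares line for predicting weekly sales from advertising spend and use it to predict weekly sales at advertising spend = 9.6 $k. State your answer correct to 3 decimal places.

50.036

n = 7, Σx = 88.8, Σy = 413.63, Σxy = 5756.477, Σx² = 1300.06
Sxx = Σx² − (Σx)²/n = 1300.06 − 1126.491429 = 173.568571
Sxy = Σxy − (Σx)(Σy)/n = 5756.477 − 5247.192 = 509.285
b = Sxy/Sxx = 509.285/173.568571 = 2.934201
a = ȳ − b·x̄ = 59.09 − 2.934201·12.685714 = 21.867570
ŷ(9.6) = a + b·9.6 = 21.867570 + 2.934201·9.6 = 50.035895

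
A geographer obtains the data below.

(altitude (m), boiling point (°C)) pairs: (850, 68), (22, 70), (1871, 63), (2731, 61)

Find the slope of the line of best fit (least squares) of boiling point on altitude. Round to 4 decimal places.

-0.0035

n = 4, Σx = 5474, Σy = 262, Σxy = 343804, Σx² = 11681986
Sxx = Σx² − (Σx)²/n = 11681986 − 7491169 = 4190817
Sxy = Σxy − (Σx)(Σy)/n = 343804 − 358547 = -14743
b = Sxy/Sxx = -14743/4190817 = -0.003518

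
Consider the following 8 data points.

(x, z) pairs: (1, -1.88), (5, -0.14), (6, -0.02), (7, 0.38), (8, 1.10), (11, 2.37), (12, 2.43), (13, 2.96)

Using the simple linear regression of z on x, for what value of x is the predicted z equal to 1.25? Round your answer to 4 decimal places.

n = 8, Σx = 63, Σy = 7.2, Σxy = 102.47, Σx² = 609
Sxx = Σx² − (Σx)²/n = 609 − 496.125 = 112.875
Sxy = Σxy − (Σx)(Σy)/n = 102.47 − 56.7 = 45.77
b = Sxy/Sxx = 45.77/112.875 = 0.405493
a = ȳ − b·x̄ = 0.9 − 0.405493·7.875 = -2.293256
Set a + b·x = 1.25: x = (1.25 − (-2.293256)) / 0.405493 = 8.738147

8.7381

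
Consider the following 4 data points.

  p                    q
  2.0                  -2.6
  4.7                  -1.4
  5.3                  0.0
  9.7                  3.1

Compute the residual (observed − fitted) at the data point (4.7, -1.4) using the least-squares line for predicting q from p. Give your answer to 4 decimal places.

n = 4, Σx = 21.7, Σy = -0.9, Σxy = 18.29, Σx² = 148.27
Sxx = Σx² − (Σx)²/n = 148.27 − 117.7225 = 30.5475
Sxy = Σxy − (Σx)(Σy)/n = 18.29 − (-4.8825) = 23.1725
b = Sxy/Sxx = 23.1725/30.5475 = 0.758573
a = ȳ − b·x̄ = -0.225 − 0.758573·5.425 = -4.340257
ŷ(4.7) = -4.340257 + 0.758573·4.7 = -0.774965
residual = y − ŷ = -1.4 − (-0.774965) = -0.625035

-0.6250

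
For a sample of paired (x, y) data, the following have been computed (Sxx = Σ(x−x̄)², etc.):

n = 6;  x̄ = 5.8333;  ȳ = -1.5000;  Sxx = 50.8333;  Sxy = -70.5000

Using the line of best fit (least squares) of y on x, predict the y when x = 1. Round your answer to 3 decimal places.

5.203

b = Sxy/Sxx = -70.5/50.8333 = -1.386886
a = ȳ − b·x̄ = -1.5 − (-1.386886)·5.8333 = 6.590123
ŷ(1) = a + b·1 = 6.590123 + (-1.386886)·1 = 5.203237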